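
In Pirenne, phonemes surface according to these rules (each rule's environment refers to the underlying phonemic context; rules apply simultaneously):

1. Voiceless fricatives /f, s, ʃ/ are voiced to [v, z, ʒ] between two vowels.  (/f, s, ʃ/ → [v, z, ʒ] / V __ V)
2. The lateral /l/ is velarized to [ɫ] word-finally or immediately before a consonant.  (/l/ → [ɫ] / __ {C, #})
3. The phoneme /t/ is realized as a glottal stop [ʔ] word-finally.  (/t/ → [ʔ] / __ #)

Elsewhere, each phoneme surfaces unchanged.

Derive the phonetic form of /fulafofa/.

[fulavova]

/f/ (word-initial) fails the environment for rule 1, so it stays [f].
/u/ (between /f/ and /l/): no rule targets it → [u].
/l/ (between /u/ and /a/): rule 2 targets it, but not word-finally or immediately before a consonant → unchanged [l].
/a/ (between /l/ and /f/): no rule targets it → [a].
/f/ meets the environment for rule 1 (between two vowels) → [v].
/o/ (between /f/ and /f/) is unaffected → [o].
/f/ (between /o/ and /a/) occurs between two vowels → [v] by rule 1.
/a/ (word-final) is unaffected → [a].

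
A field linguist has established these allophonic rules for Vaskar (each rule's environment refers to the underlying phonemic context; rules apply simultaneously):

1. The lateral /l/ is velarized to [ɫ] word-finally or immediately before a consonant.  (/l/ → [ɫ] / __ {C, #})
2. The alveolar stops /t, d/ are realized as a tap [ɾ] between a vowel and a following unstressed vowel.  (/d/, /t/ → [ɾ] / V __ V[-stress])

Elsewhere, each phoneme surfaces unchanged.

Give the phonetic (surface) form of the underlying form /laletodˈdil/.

/l/ — word-initial; rule 1 does not apply here → [l].
/a/ (between /l/ and /l/): no rule targets it → [a].
/l/ (between /a/ and /e/) is in the target of rule 1 but the environment (word-finally or immediately before a consonant) is not met → [l].
/e/ stays [e].
/t/ meets the environment for rule 2 (between a vowel and a following unstressed vowel) → [ɾ].
/o/ — not in any rule's target class → [o].
/d/ (between /o/ and /d/) fails the environment for rule 2, so it stays [d].
/d/ — between /d/ and /i/; rule 2 does not apply here → [d].
/i/ (between /d/ and /l/): no rule targets it → [i].
/l/ — word-final, word-finally or immediately before a consonant — surfaces as [ɫ] (rule 1).

[laleɾodˈdiɫ]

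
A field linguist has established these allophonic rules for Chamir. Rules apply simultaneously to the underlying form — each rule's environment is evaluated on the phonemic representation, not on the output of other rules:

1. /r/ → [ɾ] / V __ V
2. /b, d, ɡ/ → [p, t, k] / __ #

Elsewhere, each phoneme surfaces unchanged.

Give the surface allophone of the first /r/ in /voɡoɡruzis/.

[r]

/r/ (between /ɡ/ and /u/) is in the target of rule 1 but the environment (between two vowels) is not met → [r].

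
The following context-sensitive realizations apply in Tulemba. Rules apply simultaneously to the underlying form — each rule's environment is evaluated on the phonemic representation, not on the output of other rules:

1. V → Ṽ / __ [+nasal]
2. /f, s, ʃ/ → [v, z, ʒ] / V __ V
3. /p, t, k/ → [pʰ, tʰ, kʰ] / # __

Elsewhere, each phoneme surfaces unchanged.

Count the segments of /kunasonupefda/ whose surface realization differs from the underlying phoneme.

4

Segments that undergo a rule: /k/ → [kʰ] (rule 3); /u/ → [ũ] (rule 1); /s/ → [z] (rule 2); /o/ → [õ] (rule 1).
All other segments surface unchanged.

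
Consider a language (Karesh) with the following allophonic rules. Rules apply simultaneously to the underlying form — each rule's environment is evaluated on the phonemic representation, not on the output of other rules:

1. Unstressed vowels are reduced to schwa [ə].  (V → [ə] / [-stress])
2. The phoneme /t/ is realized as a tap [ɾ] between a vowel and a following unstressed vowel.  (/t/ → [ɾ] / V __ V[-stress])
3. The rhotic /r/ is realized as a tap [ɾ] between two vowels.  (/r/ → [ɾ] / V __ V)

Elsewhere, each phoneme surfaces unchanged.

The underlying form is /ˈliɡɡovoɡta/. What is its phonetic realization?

[ˈliɡɡəvəɡtə]

/l/ (word-initial): no rule targets it → [l].
/i/ (between /l/ and /ɡ/): rule 1 targets it, but not in an unstressed syllable → unchanged [i].
/ɡ/ stays [ɡ].
/ɡ/ (between /ɡ/ and /o/): no rule targets it → [ɡ].
/o/ (between /ɡ/ and /v/) occurs in an unstressed syllable → [ə] by rule 1.
/v/ — not in any rule's target class → [v].
/o/ (between /v/ and /ɡ/): in an unstressed syllable, so rule 1 applies → [ə].
/ɡ/ — not in any rule's target class → [ɡ].
/t/ (between /ɡ/ and /a/): rule 2 targets it, but not between a vowel and a following unstressed vowel → unchanged [t].
Rule 1 applies to /a/ (word-final: in an unstressed syllable) → [ə].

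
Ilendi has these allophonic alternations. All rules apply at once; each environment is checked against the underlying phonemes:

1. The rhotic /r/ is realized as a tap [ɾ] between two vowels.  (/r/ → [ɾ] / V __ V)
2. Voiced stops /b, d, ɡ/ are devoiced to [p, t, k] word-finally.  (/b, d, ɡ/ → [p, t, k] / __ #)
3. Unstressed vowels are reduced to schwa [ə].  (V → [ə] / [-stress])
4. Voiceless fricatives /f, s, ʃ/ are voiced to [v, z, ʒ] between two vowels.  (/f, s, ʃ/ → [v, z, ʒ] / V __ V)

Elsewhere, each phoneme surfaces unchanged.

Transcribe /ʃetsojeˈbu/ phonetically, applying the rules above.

[ʃətsəjəˈbu]

/ʃ/ (word-initial) fails the environment for rule 4, so it stays [ʃ].
/e/ (between /ʃ/ and /t/) occurs in an unstressed syllable → [ə] by rule 3.
/s/ (between /t/ and /o/) is in the target of rule 4 but the environment (between two vowels) is not met → [s].
/o/ (between /s/ and /j/): in an unstressed syllable, so rule 3 applies → [ə].
/e/ — between /j/ and /b/, in an unstressed syllable — surfaces as [ə] (rule 3).
/b/ (between /e/ and /u/) fails the environment for rule 2, so it stays [b].
/u/ (word-final): rule 3 targets it, but not in an unstressed syllable → unchanged [u].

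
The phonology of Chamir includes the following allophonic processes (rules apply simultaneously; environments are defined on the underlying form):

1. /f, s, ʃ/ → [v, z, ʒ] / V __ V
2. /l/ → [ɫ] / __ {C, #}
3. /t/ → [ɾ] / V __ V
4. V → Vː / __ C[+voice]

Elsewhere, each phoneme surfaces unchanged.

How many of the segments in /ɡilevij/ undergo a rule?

Segments that undergo a rule: /i/ → [iː] (rule 4); /e/ → [eː] (rule 4); /i/ → [iː] (rule 4).
All other segments surface unchanged.

3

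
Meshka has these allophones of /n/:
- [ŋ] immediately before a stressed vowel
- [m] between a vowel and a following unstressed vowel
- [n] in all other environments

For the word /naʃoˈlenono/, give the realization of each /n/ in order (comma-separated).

[n], [m], [m]

Occurrence 1 (position 1): no conditioning environment matches → elsewhere allophone [n].
Occurrence 2 (position 7): between a vowel and a following unstressed vowel → [m].
Occurrence 3 (position 9): between a vowel and a following unstressed vowel → [m].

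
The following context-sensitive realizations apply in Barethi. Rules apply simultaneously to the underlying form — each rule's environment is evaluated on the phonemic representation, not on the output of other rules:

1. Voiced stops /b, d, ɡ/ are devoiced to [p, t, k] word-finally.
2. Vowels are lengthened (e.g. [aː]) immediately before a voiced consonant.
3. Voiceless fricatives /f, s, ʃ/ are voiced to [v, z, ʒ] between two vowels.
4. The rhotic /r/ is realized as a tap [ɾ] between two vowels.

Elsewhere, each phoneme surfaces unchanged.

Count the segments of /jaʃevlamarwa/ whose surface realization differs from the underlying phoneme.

Segments that undergo a rule: /ʃ/ → [ʒ] (rule 3); /e/ → [eː] (rule 2); /a/ → [aː] (rule 2); /a/ → [aː] (rule 2).
All other segments surface unchanged.

4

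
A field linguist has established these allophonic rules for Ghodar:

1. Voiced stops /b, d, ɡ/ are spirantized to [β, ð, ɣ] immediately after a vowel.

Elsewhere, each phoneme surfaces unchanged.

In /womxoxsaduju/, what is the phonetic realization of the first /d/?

/d/ (between /a/ and /u/) occurs immediately after a vowel → [ð] by rule 1.

[ð]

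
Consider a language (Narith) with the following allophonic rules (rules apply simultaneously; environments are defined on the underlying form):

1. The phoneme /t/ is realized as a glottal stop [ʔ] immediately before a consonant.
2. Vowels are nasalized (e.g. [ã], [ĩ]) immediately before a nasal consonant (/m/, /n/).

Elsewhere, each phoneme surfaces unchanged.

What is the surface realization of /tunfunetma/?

/t/ (word-initial) fails the environment for rule 1, so it stays [t].
Rule 2 applies to /u/ (between /t/ and /n/: before a nasal consonant) → [ũ].
/n/ stays [n].
/f/ — not in any rule's target class → [f].
Rule 2 applies to /u/ (between /f/ and /n/: before a nasal consonant) → [ũ].
/n/ stays [n].
/e/ (between /n/ and /t/) is in the target of rule 2 but the environment (before a nasal consonant) is not met → [e].
/t/ meets the environment for rule 1 (immediately before a consonant) → [ʔ].
/m/ — not in any rule's target class → [m].
/a/ (word-final) fails the environment for rule 2, so it stays [a].

[tũnfũneʔma]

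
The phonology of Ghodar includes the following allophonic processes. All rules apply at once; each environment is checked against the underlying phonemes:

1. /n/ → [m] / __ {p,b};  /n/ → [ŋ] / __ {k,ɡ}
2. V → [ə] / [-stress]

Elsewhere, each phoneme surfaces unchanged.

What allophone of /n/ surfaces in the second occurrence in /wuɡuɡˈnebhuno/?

/n/ — between /u/ and /o/; rule 1 does not apply here → [n].

[n]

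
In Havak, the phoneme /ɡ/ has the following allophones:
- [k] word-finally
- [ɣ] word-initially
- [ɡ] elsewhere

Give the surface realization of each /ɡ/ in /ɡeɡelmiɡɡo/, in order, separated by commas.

[ɣ], [ɡ], [ɡ], [ɡ]

Occurrence 1 (position 1): word-initially → [ɣ].
Occurrence 2 (position 3): no conditioning environment matches → elsewhere allophone [ɡ].
Occurrence 3 (position 8): no conditioning environment matches → elsewhere allophone [ɡ].
Occurrence 4 (position 9): no conditioning environment matches → elsewhere allophone [ɡ].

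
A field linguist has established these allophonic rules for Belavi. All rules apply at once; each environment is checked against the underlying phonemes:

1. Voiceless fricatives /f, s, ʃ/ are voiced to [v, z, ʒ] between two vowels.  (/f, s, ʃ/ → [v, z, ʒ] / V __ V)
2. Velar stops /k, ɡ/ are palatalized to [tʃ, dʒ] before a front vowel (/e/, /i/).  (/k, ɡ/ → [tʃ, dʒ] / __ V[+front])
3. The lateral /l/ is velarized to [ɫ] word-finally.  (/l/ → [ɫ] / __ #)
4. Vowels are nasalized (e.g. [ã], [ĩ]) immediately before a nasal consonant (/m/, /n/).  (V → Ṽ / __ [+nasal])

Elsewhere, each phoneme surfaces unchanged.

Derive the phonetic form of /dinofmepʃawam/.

[dĩnofmepʃawãm]

/d/ (word-initial) is unaffected → [d].
/i/ — between /d/ and /n/, before a nasal consonant — surfaces as [ĩ] (rule 4).
/n/ stays [n].
/o/ — between /n/ and /f/; rule 4 does not apply here → [o].
/f/ (between /o/ and /m/) is in the target of rule 1 but the environment (between two vowels) is not met → [f].
/m/ (between /f/ and /e/): no rule targets it → [m].
/e/ (between /m/ and /p/) fails the environment for rule 4, so it stays [e].
/p/ — not in any rule's target class → [p].
/ʃ/ (between /p/ and /a/): rule 1 targets it, but not between two vowels → unchanged [ʃ].
/a/ (between /ʃ/ and /w/) is in the target of rule 4 but the environment (before a nasal consonant) is not met → [a].
/w/ — not in any rule's target class → [w].
/a/ (between /w/ and /m/) occurs before a nasal consonant → [ã] by rule 4.
/m/ (word-final): no rule targets it → [m].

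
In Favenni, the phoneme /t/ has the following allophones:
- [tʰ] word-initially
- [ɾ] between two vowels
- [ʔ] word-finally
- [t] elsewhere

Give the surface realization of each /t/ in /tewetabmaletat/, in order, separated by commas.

[tʰ], [ɾ], [ɾ], [ʔ]

Occurrence 1 (position 1): word-initially → [tʰ].
Occurrence 2 (position 5): between two vowels → [ɾ].
Occurrence 3 (position 12): between two vowels → [ɾ].
Occurrence 4 (position 14): word-finally → [ʔ].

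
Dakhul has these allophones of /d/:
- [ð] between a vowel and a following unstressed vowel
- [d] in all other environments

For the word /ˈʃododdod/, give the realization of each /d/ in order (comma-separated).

Occurrence 1 (position 3): between a vowel and a following unstressed vowel → [ð].
Occurrence 2 (position 5): no conditioning environment matches → elsewhere allophone [d].
Occurrence 3 (position 6): no conditioning environment matches → elsewhere allophone [d].
Occurrence 4 (position 8): no conditioning environment matches → elsewhere allophone [d].

[ð], [d], [d], [d]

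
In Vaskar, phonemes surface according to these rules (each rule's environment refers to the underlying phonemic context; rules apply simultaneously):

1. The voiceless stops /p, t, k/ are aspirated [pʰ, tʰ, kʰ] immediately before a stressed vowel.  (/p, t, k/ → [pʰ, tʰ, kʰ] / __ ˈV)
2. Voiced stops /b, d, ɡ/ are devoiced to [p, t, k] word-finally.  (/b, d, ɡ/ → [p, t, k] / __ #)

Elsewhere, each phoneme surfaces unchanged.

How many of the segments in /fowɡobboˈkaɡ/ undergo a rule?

2

Segments that undergo a rule: /k/ → [kʰ] (rule 1); /ɡ/ → [k] (rule 2).
All other segments surface unchanged.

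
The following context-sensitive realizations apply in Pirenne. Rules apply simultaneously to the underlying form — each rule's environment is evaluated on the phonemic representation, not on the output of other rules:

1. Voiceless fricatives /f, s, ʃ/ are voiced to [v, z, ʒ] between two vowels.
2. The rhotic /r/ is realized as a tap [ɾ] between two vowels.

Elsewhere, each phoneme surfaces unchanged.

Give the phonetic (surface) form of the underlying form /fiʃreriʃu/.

/f/ (word-initial) is in the target of rule 1 but the environment (between two vowels) is not met → [f].
/i/ (between /f/ and /ʃ/) is unaffected → [i].
/ʃ/ — between /i/ and /r/; rule 1 does not apply here → [ʃ].
/r/ (between /ʃ/ and /e/) fails the environment for rule 2, so it stays [r].
/e/ — not in any rule's target class → [e].
Rule 2 applies to /r/ (between /e/ and /i/: between two vowels) → [ɾ].
/i/ — not in any rule's target class → [i].
/ʃ/ meets the environment for rule 1 (between two vowels) → [ʒ].
/u/ (word-final): no rule targets it → [u].

[fiʃreɾiʒu]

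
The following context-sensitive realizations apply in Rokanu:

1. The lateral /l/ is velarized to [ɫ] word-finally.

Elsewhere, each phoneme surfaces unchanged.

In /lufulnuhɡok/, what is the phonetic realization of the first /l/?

/l/ (word-initial) fails the environment for rule 1, so it stays [l].

[l]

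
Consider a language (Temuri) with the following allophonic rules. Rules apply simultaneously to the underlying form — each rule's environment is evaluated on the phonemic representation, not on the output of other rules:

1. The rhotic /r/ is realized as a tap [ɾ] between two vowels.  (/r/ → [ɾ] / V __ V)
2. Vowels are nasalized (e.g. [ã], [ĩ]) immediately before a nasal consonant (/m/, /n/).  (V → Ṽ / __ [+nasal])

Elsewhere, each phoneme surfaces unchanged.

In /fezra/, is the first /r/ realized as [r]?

Yes

/r/ — between /z/ and /a/; rule 1 does not apply here → [r].
The actual realization is [r], which matches [r].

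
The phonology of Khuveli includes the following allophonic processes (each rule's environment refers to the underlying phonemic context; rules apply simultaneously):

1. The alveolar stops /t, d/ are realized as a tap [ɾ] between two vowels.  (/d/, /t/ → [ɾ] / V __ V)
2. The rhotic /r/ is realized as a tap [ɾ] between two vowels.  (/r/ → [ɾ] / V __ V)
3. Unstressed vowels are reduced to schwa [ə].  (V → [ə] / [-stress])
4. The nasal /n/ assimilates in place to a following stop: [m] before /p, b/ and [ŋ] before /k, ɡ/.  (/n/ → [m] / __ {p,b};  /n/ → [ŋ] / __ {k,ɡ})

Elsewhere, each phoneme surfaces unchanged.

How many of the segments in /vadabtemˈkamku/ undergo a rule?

5

Segments that undergo a rule: /a/ → [ə] (rule 3); /d/ → [ɾ] (rule 1); /a/ → [ə] (rule 3); /e/ → [ə] (rule 3); /u/ → [ə] (rule 3).
All other segments surface unchanged.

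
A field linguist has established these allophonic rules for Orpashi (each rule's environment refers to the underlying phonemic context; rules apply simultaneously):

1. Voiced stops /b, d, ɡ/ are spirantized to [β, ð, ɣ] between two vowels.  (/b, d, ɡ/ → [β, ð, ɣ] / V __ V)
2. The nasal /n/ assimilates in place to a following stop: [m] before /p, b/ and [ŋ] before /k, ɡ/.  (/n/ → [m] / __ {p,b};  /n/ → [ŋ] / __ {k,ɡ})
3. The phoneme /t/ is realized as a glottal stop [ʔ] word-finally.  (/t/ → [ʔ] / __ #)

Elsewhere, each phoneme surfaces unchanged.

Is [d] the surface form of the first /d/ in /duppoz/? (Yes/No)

Yes

/d/ — word-initial; rule 1 does not apply here → [d].
The actual realization is [d], which matches [d].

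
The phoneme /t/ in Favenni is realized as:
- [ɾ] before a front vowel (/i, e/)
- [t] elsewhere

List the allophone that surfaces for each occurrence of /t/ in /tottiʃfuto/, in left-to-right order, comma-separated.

Occurrence 1 (position 1): no conditioning environment matches → elsewhere allophone [t].
Occurrence 2 (position 3): no conditioning environment matches → elsewhere allophone [t].
Occurrence 3 (position 4): before a front vowel (/i, e/) → [ɾ].
Occurrence 4 (position 9): no conditioning environment matches → elsewhere allophone [t].

[t], [t], [ɾ], [t]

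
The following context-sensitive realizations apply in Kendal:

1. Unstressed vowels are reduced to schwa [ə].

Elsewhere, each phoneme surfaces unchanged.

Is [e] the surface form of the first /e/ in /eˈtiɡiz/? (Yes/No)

No

/e/ (word-initial): in an unstressed syllable, so rule 1 applies → [ə].
The actual realization is [ə], not [e].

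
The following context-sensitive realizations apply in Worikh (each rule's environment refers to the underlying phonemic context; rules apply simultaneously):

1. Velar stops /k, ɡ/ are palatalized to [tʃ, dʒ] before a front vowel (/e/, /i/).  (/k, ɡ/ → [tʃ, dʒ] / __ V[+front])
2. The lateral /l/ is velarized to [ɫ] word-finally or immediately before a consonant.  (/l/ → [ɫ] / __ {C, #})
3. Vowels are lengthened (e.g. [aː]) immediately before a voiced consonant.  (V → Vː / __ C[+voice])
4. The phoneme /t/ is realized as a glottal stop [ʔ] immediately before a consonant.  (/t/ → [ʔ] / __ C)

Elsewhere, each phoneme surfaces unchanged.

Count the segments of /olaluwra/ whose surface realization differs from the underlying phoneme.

Segments that undergo a rule: /o/ → [oː] (rule 3); /a/ → [aː] (rule 3); /u/ → [uː] (rule 3).
All other segments surface unchanged.

3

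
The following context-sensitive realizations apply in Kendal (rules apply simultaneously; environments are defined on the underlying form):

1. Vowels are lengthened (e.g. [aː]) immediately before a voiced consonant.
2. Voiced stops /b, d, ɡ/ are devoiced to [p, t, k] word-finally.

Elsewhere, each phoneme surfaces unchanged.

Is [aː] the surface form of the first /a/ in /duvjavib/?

/a/ meets the environment for rule 1 (before a voiced consonant) → [aː].
The actual realization is [aː], which matches [aː].

Yes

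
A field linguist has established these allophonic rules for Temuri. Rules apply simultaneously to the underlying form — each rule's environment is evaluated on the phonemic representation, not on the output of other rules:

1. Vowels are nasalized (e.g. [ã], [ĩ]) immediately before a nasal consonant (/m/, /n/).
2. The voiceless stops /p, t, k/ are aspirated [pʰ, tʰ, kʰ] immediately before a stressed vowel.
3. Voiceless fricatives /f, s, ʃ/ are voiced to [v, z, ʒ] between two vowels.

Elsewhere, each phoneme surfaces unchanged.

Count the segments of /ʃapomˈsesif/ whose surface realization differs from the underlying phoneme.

2

Segments that undergo a rule: /o/ → [õ] (rule 1); /s/ → [z] (rule 3).
All other segments surface unchanged.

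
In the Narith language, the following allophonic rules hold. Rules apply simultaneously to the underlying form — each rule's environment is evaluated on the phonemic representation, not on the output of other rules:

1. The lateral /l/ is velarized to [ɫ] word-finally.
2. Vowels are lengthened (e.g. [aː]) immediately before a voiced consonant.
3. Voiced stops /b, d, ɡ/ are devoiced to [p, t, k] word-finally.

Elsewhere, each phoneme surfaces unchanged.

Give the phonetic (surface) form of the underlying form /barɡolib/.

/b/ (word-initial) fails the environment for rule 3, so it stays [b].
/a/ — between /b/ and /r/, before a voiced consonant — surfaces as [aː] (rule 2).
/r/ (between /a/ and /ɡ/) is unaffected → [r].
/ɡ/ (between /r/ and /o/) fails the environment for rule 3, so it stays [ɡ].
/o/ (between /ɡ/ and /l/) occurs before a voiced consonant → [oː] by rule 2.
/l/ (between /o/ and /i/): rule 1 targets it, but not word-finally → unchanged [l].
/i/ — between /l/ and /b/, before a voiced consonant — surfaces as [iː] (rule 2).
/b/ — word-final, word-finally — surfaces as [p] (rule 3).

[baːrɡoːliːp]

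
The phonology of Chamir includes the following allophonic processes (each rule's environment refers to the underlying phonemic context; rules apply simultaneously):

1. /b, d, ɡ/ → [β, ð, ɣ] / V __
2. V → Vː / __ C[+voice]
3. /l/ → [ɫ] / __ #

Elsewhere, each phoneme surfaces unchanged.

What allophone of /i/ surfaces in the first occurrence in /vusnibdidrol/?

[iː]

/i/ (between /n/ and /b/) occurs before a voiced consonant → [iː] by rule 2.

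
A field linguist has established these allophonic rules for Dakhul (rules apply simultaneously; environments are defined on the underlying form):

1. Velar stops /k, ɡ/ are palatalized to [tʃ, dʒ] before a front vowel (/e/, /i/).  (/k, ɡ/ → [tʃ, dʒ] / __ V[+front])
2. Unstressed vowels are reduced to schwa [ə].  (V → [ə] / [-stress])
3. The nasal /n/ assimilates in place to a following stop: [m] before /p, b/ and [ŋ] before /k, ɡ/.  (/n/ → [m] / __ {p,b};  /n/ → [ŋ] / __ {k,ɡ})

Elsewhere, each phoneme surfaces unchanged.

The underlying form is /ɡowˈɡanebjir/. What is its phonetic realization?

/ɡ/ (word-initial): rule 1 targets it, but not before a front vowel → unchanged [ɡ].
/o/ — between /ɡ/ and /w/, in an unstressed syllable — surfaces as [ə] (rule 2).
/w/ stays [w].
/ɡ/ (between /w/ and /a/) is in the target of rule 1 but the environment (before a front vowel) is not met → [ɡ].
/a/ — between /ɡ/ and /n/; rule 2 does not apply here → [a].
/n/ — between /a/ and /e/; rule 3 does not apply here → [n].
/e/ — between /n/ and /b/, in an unstressed syllable — surfaces as [ə] (rule 2).
/b/ (between /e/ and /j/): no rule targets it → [b].
/j/ stays [j].
/i/ meets the environment for rule 2 (in an unstressed syllable) → [ə].
/r/ stays [r].

[ɡəwˈɡanəbjər]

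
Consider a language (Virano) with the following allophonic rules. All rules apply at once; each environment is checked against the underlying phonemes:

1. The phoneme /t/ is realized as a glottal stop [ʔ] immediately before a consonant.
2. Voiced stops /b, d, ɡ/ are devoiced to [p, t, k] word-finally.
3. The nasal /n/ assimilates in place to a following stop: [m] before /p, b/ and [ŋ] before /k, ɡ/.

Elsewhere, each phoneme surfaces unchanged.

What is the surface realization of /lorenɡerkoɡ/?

/l/ stays [l].
/o/ (between /l/ and /r/): no rule targets it → [o].
/r/ — not in any rule's target class → [r].
/e/ stays [e].
/n/ — between /e/ and /ɡ/, before a labial or velar stop — surfaces as [ŋ] (rule 3).
/ɡ/ (between /n/ and /e/): rule 2 targets it, but not word-finally → unchanged [ɡ].
/e/ (between /ɡ/ and /r/): no rule targets it → [e].
/r/ (between /e/ and /k/): no rule targets it → [r].
/k/ — not in any rule's target class → [k].
/o/ (between /k/ and /ɡ/): no rule targets it → [o].
/ɡ/ — word-final, word-finally — surfaces as [k] (rule 2).

[loreŋɡerkok]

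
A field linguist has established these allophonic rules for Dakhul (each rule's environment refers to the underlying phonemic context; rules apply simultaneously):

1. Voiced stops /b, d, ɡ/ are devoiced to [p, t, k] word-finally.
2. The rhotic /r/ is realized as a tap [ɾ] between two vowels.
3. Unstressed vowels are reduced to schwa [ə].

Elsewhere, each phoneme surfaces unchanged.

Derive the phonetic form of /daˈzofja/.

/d/ (word-initial) fails the environment for rule 1, so it stays [d].
Rule 3 applies to /a/ (between /d/ and /z/: in an unstressed syllable) → [ə].
/z/ (between /a/ and /o/) is unaffected → [z].
/o/ (between /z/ and /f/): rule 3 targets it, but not in an unstressed syllable → unchanged [o].
/f/ stays [f].
/j/ (between /f/ and /a/): no rule targets it → [j].
Rule 3 applies to /a/ (word-final: in an unstressed syllable) → [ə].

[dəˈzofjə]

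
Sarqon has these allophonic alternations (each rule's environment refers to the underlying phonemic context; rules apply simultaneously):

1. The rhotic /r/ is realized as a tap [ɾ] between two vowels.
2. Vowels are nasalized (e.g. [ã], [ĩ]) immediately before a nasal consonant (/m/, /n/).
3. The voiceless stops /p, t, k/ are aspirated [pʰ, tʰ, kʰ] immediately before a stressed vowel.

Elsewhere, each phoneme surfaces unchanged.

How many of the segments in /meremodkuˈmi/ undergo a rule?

3

Segments that undergo a rule: /r/ → [ɾ] (rule 1); /e/ → [ẽ] (rule 2); /u/ → [ũ] (rule 2).
All other segments surface unchanged.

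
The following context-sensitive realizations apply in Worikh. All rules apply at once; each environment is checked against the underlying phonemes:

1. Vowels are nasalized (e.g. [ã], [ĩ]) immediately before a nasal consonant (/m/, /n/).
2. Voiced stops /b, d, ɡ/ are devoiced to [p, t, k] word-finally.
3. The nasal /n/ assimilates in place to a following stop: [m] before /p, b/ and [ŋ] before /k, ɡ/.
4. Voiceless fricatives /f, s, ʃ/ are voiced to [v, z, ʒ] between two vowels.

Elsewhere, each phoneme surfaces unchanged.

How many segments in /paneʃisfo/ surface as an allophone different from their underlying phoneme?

2

Segments that undergo a rule: /a/ → [ã] (rule 1); /ʃ/ → [ʒ] (rule 4).
All other segments surface unchanged.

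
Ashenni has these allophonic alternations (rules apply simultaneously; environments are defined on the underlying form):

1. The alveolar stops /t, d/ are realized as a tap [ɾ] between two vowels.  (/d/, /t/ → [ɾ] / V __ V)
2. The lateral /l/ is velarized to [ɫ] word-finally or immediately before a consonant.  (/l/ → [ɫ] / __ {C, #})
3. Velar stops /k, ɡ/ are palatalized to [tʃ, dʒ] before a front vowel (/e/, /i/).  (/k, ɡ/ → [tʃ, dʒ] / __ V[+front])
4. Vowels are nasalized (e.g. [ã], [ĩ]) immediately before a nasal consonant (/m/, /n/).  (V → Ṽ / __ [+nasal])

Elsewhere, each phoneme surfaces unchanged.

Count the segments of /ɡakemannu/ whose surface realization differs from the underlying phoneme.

Segments that undergo a rule: /k/ → [tʃ] (rule 3); /e/ → [ẽ] (rule 4); /a/ → [ã] (rule 4).
All other segments surface unchanged.

3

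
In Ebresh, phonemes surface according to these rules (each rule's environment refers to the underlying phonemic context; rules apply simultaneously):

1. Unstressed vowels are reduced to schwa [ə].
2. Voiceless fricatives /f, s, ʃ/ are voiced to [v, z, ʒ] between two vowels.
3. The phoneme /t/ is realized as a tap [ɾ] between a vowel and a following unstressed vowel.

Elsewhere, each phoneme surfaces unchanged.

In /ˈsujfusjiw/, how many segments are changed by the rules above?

2

Segments that undergo a rule: /u/ → [ə] (rule 1); /i/ → [ə] (rule 1).
All other segments surface unchanged.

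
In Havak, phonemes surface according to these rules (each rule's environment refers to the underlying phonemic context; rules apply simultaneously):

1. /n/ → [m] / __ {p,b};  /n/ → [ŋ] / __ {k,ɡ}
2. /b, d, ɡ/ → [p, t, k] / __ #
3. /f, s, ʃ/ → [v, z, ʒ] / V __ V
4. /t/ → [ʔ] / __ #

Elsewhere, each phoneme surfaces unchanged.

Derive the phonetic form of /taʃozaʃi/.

[taʒozaʒi]

/t/ — word-initial; rule 4 does not apply here → [t].
/a/ (between /t/ and /ʃ/): no rule targets it → [a].
/ʃ/ (between /a/ and /o/) occurs between two vowels → [ʒ] by rule 3.
/o/ — not in any rule's target class → [o].
/z/ (between /o/ and /a/): no rule targets it → [z].
/a/ (between /z/ and /ʃ/): no rule targets it → [a].
/ʃ/ (between /a/ and /i/) occurs between two vowels → [ʒ] by rule 3.
/i/ stays [i].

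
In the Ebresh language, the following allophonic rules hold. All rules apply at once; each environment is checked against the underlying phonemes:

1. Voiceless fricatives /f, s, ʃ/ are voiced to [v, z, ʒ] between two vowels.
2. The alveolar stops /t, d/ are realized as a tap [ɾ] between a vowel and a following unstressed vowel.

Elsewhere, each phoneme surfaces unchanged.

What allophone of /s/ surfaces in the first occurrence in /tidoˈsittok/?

/s/ (between /o/ and /i/) occurs between two vowels → [z] by rule 1.

[z]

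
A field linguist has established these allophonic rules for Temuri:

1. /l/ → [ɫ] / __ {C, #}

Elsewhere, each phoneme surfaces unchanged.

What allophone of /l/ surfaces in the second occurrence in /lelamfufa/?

[l]

/l/ — between /e/ and /a/; rule 1 does not apply here → [l].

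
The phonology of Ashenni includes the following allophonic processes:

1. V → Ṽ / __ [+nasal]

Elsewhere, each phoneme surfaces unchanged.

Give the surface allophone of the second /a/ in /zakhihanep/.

/a/ (between /h/ and /n/): before a nasal consonant, so rule 1 applies → [ã].

[ã]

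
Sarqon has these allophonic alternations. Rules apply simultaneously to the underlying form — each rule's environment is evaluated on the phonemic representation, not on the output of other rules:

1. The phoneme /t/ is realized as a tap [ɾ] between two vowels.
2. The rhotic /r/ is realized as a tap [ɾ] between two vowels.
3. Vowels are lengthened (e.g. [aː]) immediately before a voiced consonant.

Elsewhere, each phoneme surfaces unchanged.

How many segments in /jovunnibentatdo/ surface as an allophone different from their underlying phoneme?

4

Segments that undergo a rule: /o/ → [oː] (rule 3); /u/ → [uː] (rule 3); /i/ → [iː] (rule 3); /e/ → [eː] (rule 3).
All other segments surface unchanged.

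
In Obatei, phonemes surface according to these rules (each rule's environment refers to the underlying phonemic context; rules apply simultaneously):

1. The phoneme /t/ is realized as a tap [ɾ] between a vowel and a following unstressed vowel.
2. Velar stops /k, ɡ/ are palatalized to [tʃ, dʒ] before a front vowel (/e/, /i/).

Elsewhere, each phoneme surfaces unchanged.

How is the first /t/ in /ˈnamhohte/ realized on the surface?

/t/ (between /h/ and /e/) fails the environment for rule 1, so it stays [t].

[t]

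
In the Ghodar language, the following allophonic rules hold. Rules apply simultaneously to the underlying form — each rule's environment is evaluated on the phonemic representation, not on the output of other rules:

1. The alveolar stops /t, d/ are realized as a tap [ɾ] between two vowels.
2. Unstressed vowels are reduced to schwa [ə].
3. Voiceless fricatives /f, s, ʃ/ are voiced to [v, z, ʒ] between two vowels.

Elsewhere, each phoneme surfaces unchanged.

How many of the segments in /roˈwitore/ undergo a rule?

Segments that undergo a rule: /o/ → [ə] (rule 2); /t/ → [ɾ] (rule 1); /o/ → [ə] (rule 2); /e/ → [ə] (rule 2).
All other segments surface unchanged.

4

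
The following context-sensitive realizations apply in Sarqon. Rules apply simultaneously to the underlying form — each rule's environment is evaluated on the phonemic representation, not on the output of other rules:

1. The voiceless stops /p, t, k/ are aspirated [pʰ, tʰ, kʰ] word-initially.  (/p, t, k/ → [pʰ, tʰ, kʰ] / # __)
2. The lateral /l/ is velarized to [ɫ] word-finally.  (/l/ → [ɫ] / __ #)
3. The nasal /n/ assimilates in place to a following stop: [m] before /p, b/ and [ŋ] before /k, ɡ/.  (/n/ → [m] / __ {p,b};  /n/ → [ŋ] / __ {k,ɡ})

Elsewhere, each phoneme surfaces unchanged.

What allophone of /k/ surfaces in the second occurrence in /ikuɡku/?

/k/ — between /ɡ/ and /u/; rule 1 does not apply here → [k].

[k]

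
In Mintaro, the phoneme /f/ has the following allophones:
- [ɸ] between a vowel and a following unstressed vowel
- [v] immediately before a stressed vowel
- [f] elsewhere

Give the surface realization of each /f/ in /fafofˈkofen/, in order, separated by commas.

[f], [ɸ], [f], [ɸ]

Occurrence 1 (position 1): no conditioning environment matches → elsewhere allophone [f].
Occurrence 2 (position 3): between a vowel and a following unstressed vowel → [ɸ].
Occurrence 3 (position 5): no conditioning environment matches → elsewhere allophone [f].
Occurrence 4 (position 8): between a vowel and a following unstressed vowel → [ɸ].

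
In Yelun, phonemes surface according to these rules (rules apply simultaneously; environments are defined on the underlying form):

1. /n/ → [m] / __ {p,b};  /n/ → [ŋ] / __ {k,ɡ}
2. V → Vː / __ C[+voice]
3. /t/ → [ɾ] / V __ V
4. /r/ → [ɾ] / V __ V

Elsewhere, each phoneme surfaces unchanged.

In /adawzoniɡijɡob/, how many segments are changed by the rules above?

6

Segments that undergo a rule: /a/ → [aː] (rule 2); /a/ → [aː] (rule 2); /o/ → [oː] (rule 2); /i/ → [iː] (rule 2); /i/ → [iː] (rule 2); /o/ → [oː] (rule 2).
All other segments surface unchanged.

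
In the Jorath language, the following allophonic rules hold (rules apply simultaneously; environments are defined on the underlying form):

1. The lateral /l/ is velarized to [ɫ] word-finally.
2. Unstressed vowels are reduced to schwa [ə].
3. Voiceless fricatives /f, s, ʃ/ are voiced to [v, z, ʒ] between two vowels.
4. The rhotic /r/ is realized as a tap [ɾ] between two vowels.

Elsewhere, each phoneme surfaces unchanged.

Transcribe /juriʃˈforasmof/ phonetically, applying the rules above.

/j/ (word-initial): no rule targets it → [j].
Rule 2 applies to /u/ (between /j/ and /r/: in an unstressed syllable) → [ə].
/r/ (between /u/ and /i/) occurs between two vowels → [ɾ] by rule 4.
/i/ (between /r/ and /ʃ/): in an unstressed syllable, so rule 2 applies → [ə].
/ʃ/ (between /i/ and /f/) fails the environment for rule 3, so it stays [ʃ].
/f/ (between /ʃ/ and /o/): rule 3 targets it, but not between two vowels → unchanged [f].
/o/ (between /f/ and /r/) fails the environment for rule 2, so it stays [o].
/r/ (between /o/ and /a/): between two vowels, so rule 4 applies → [ɾ].
Rule 2 applies to /a/ (between /r/ and /s/: in an unstressed syllable) → [ə].
/s/ (between /a/ and /m/): rule 3 targets it, but not between two vowels → unchanged [s].
/m/ — not in any rule's target class → [m].
/o/ (between /m/ and /f/) occurs in an unstressed syllable → [ə] by rule 2.
/f/ — word-final; rule 3 does not apply here → [f].

[jəɾəʃˈfoɾəsməf]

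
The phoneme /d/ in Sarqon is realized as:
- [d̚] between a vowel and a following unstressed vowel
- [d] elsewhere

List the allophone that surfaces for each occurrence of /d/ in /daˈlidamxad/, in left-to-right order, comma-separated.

Occurrence 1 (position 1): no conditioning environment matches → elsewhere allophone [d].
Occurrence 2 (position 5): between a vowel and a following unstressed vowel → [d̚].
Occurrence 3 (position 10): no conditioning environment matches → elsewhere allophone [d].

[d], [d̚], [d]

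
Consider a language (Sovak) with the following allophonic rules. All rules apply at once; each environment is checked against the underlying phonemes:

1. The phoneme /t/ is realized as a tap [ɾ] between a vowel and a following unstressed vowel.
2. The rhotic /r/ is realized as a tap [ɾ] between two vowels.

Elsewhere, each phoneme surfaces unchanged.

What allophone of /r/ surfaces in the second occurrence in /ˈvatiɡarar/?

[r]

/r/ (word-final): rule 2 targets it, but not between two vowels → unchanged [r].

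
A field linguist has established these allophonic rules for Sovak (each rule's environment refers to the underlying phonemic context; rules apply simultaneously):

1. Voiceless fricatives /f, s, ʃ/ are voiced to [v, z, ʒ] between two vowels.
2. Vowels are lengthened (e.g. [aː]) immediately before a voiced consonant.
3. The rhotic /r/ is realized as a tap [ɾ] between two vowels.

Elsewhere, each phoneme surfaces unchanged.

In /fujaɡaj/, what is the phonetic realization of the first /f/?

/f/ — word-initial; rule 1 does not apply here → [f].

[f]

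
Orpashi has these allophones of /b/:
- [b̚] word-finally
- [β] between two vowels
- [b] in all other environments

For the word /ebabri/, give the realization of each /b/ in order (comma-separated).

[β], [b]

Occurrence 1 (position 2): between two vowels → [β].
Occurrence 2 (position 4): no conditioning environment matches → elsewhere allophone [b].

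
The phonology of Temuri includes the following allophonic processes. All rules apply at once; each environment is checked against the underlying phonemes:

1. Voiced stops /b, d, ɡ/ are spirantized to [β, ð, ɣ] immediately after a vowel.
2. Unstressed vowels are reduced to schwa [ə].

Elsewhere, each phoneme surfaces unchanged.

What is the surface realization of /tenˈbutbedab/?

/t/ (word-initial): no rule targets it → [t].
/e/ — between /t/ and /n/, in an unstressed syllable — surfaces as [ə] (rule 2).
/n/ stays [n].
/b/ — between /n/ and /u/; rule 1 does not apply here → [b].
/u/ — between /b/ and /t/; rule 2 does not apply here → [u].
/t/ (between /u/ and /b/) is unaffected → [t].
/b/ (between /t/ and /e/) is in the target of rule 1 but the environment (immediately after a vowel) is not met → [b].
/e/ (between /b/ and /d/) occurs in an unstressed syllable → [ə] by rule 2.
Rule 1 applies to /d/ (between /e/ and /a/: immediately after a vowel) → [ð].
/a/ meets the environment for rule 2 (in an unstressed syllable) → [ə].
/b/ (word-final) occurs immediately after a vowel → [β] by rule 1.

[tənˈbutbəðəβ]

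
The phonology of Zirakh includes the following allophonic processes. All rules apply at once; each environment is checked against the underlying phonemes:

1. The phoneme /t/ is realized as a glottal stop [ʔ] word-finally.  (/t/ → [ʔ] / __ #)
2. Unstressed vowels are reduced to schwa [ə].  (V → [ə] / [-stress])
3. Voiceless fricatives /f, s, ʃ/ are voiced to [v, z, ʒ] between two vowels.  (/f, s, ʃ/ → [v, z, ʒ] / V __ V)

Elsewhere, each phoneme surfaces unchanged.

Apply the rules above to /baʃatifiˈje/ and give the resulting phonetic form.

/a/ (between /b/ and /ʃ/): in an unstressed syllable, so rule 2 applies → [ə].
/ʃ/ — between /a/ and /a/, between two vowels — surfaces as [ʒ] (rule 3).
/a/ (between /ʃ/ and /t/) occurs in an unstressed syllable → [ə] by rule 2.
/t/ (between /a/ and /i/) fails the environment for rule 1, so it stays [t].
/i/ (between /t/ and /f/): in an unstressed syllable, so rule 2 applies → [ə].
Rule 3 applies to /f/ (between /i/ and /i/: between two vowels) → [v].
/i/ meets the environment for rule 2 (in an unstressed syllable) → [ə].
/e/ (word-final) fails the environment for rule 2, so it stays [e].

[bəʒətəvəˈje]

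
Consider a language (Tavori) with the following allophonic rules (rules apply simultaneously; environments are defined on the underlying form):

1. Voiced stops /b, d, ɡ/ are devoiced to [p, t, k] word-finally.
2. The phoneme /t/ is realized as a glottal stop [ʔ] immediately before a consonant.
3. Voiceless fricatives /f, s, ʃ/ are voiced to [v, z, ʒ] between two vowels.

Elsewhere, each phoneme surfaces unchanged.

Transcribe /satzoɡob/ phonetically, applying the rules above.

[saʔzoɡop]

/s/ (word-initial) is in the target of rule 3 but the environment (between two vowels) is not met → [s].
/a/ stays [a].
/t/ (between /a/ and /z/) occurs immediately before a consonant → [ʔ] by rule 2.
/z/ — not in any rule's target class → [z].
/o/ (between /z/ and /ɡ/): no rule targets it → [o].
/ɡ/ (between /o/ and /o/): rule 1 targets it, but not word-finally → unchanged [ɡ].
/o/ (between /ɡ/ and /b/): no rule targets it → [o].
/b/ (word-final): word-finally, so rule 1 applies → [p].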